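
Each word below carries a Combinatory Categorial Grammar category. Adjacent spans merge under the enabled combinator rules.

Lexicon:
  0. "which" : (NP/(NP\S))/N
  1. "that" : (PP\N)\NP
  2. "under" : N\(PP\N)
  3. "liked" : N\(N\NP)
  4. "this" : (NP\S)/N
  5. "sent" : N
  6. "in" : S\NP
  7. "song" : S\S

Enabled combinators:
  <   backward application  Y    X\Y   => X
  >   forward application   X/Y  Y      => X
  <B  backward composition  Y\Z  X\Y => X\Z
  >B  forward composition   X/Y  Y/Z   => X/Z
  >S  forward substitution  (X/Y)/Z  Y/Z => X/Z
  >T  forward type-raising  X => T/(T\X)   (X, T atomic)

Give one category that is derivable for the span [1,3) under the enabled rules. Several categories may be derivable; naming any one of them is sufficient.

N\NP

[0,8] S   <
  [0,6] NP   >
    [0,4] NP/(NP\S)   >
      [0,1] "which" : (NP/(NP\S))/N
      [1,4] N   <
        [1,3] N\NP   <B
          [1,2] "that" : (PP\N)\NP
          [2,3] "under" : N\(PP\N)
        [3,4] "liked" : N\(N\NP)
    [4,6] NP\S   >
      [4,5] "this" : (NP\S)/N
      [5,6] "sent" : N
  [6,8] S\NP   <B
    [6,7] "in" : S\NP
    [7,8] "song" : S\S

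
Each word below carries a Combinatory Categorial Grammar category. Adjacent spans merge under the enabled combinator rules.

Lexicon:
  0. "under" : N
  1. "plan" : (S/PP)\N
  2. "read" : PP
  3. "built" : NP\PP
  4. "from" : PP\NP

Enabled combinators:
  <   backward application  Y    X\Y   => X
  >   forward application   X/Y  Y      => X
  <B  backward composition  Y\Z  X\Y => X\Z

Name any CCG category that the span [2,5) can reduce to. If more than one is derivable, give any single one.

[0,5] S   >
  [0,2] S/PP   <
    [0,1] "under" : N
    [1,2] "plan" : (S/PP)\N
  [2,5] PP   <
    [2,4] NP   <
      [2,3] "read" : PP
      [3,4] "built" : NP\PP
    [4,5] "from" : PP\NP

PP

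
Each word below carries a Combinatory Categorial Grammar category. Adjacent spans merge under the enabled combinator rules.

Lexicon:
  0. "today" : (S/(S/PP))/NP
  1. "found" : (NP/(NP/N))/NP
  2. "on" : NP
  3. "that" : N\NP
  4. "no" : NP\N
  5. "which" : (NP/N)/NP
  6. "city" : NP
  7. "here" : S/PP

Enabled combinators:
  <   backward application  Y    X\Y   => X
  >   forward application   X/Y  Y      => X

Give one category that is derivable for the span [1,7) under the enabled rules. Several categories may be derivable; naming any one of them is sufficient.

[0,8] S   >
  [0,7] S/(S/PP)   >
    [0,1] "today" : (S/(S/PP))/NP
    [1,7] NP   >
      [1,5] NP/(NP/N)   >
        [1,2] "found" : (NP/(NP/N))/NP
        [2,5] NP   <
          [2,4] N   <
            [2,3] "on" : NP
            [3,4] "that" : N\NP
          [4,5] "no" : NP\N
      [5,7] NP/N   >
        [5,6] "which" : (NP/N)/NP
        [6,7] "city" : NP
  [7,8] "here" : S/PP

NP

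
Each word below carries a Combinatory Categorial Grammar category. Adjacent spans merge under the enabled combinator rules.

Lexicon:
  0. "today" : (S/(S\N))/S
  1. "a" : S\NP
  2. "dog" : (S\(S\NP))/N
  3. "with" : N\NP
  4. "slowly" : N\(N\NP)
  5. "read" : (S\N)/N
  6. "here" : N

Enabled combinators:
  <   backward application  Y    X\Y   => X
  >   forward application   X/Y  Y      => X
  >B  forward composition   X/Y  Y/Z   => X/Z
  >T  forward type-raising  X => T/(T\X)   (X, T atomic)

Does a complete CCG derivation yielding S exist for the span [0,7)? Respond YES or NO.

YES

[0,7] S   >
  [0,5] S/(S\N)   >
    [0,1] "today" : (S/(S\N))/S
    [1,5] S   <
      [1,2] "a" : S\NP
      [2,5] S\(S\NP)   >
        [2,3] "dog" : (S\(S\NP))/N
        [3,5] N   <
          [3,4] "with" : N\NP
          [4,5] "slowly" : N\(N\NP)
  [5,7] S\N   >
    [5,6] "read" : (S\N)/N
    [6,7] "here" : N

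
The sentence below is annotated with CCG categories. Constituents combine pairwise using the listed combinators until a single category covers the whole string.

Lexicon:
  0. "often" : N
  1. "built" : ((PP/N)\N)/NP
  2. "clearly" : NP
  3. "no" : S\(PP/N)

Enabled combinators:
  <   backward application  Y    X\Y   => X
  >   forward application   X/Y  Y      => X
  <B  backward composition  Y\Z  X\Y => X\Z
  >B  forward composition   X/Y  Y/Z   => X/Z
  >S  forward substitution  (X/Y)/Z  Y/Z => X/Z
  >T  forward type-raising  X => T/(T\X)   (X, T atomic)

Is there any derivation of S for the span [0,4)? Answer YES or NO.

YES

[0,4] S   >
  [0,1] S/(S\N)   >T
    [0,1] "often" : N
  [1,4] S\N   <B
    [1,3] (PP/N)\N   >
      [1,2] "built" : ((PP/N)\N)/NP
      [2,3] "clearly" : NP
    [3,4] "no" : S\(PP/N)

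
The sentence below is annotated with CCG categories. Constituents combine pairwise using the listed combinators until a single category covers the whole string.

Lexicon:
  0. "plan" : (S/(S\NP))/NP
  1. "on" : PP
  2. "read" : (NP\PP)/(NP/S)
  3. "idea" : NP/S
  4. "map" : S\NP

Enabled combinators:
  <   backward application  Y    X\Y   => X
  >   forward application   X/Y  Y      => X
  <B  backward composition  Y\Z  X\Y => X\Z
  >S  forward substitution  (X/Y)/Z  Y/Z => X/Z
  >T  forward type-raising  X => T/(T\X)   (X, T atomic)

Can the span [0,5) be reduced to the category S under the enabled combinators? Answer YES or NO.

YES

[0,5] S   >
  [0,4] S/(S\NP)   >
    [0,1] "plan" : (S/(S\NP))/NP
    [1,4] NP   <
      [1,2] "on" : PP
      [2,4] NP\PP   >
        [2,3] "read" : (NP\PP)/(NP/S)
        [3,4] "idea" : NP/S
  [4,5] "map" : S\NP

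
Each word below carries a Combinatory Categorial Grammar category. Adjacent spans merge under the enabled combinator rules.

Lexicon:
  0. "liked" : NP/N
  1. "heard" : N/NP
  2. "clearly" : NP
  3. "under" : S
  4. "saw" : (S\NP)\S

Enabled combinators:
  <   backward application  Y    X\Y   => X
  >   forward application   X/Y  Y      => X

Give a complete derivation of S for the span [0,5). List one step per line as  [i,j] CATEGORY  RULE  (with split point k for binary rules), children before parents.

[0,1] NP/N  lex  "liked"
[1,2] N/NP  lex  "heard"
[2,3] NP  lex  "clearly"
[1,3] N  >  k=2
[0,3] NP  >  k=1
[3,4] S  lex  "under"
[4,5] (S\NP)\S  lex  "saw"
[3,5] S\NP  <  k=4
[0,5] S  <  k=3

[0,5] S   <
  [0,3] NP   >
    [0,1] "liked" : NP/N
    [1,3] N   >
      [1,2] "heard" : N/NP
      [2,3] "clearly" : NP
  [3,5] S\NP   <
    [3,4] "under" : S
    [4,5] "saw" : (S\NP)\S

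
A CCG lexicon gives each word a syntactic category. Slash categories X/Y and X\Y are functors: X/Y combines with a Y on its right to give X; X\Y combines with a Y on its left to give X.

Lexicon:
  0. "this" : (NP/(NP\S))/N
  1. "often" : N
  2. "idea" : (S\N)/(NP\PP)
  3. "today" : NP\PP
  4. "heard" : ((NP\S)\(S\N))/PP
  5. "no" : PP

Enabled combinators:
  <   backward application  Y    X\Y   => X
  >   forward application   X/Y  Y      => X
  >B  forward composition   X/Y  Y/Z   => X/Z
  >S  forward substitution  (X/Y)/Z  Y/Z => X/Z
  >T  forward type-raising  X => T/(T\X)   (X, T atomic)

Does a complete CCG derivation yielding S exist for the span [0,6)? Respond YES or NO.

NO

(NP/(NP\S))/N N (S\N)/(NP\PP) NP\PP ((NP\S)\(S\N))/PP PP
CKY chart[0,6] = {N/(N\NP), NP, NP/(NP\NP), PP/(PP\NP), S/(S\NP)}; S ∉ chart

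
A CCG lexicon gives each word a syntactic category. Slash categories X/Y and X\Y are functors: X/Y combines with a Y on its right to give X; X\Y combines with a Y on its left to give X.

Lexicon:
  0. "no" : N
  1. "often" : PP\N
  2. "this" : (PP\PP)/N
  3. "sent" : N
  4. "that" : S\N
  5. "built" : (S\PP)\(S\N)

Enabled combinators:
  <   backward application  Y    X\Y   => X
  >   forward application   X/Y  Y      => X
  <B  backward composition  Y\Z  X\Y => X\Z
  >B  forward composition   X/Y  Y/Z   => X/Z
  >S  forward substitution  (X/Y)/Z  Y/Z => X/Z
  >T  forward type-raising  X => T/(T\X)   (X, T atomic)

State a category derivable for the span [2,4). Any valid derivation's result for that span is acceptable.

[0,6] S   <
  [0,4] PP   <
    [0,1] "no" : N
    [1,4] PP\N   <B
      [1,2] "often" : PP\N
      [2,4] PP\PP   >
        [2,3] "this" : (PP\PP)/N
        [3,4] "sent" : N
  [4,6] S\PP   <
    [4,5] "that" : S\N
    [5,6] "built" : (S\PP)\(S\N)

PP\PP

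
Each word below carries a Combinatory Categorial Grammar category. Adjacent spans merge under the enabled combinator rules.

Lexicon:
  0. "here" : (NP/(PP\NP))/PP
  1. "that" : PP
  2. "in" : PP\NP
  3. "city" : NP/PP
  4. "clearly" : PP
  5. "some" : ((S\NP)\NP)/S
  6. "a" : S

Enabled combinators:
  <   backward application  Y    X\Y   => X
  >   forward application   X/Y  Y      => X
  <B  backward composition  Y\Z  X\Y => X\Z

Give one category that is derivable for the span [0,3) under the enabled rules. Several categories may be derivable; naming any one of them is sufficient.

[0,7] S   <
  [0,3] NP   >
    [0,2] NP/(PP\NP)   >
      [0,1] "here" : (NP/(PP\NP))/PP
      [1,2] "that" : PP
    [2,3] "in" : PP\NP
  [3,7] S\NP   <
    [3,5] NP   >
      [3,4] "city" : NP/PP
      [4,5] "clearly" : PP
    [5,7] (S\NP)\NP   >
      [5,6] "some" : ((S\NP)\NP)/S
      [6,7] "a" : S

NP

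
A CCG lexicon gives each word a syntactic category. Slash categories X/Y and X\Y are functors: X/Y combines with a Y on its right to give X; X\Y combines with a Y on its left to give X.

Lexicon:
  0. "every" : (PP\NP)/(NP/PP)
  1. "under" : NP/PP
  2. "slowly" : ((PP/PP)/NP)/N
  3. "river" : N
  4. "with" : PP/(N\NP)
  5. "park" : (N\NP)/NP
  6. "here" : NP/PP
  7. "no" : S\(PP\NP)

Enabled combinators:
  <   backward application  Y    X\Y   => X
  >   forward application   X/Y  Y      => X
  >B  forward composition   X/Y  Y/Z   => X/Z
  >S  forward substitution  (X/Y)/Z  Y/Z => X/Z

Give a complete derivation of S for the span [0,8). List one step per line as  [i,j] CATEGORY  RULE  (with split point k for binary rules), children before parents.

[0,8] S   <
  [0,7] PP\NP   >
    [0,1] "every" : (PP\NP)/(NP/PP)
    [1,7] NP/PP   >B
      [1,2] "under" : NP/PP
      [2,7] PP/PP   >B
        [2,6] PP/NP   >S
          [2,4] (PP/PP)/NP   >
            [2,3] "slowly" : ((PP/PP)/NP)/N
            [3,4] "river" : N
          [4,6] PP/NP   >B
            [4,5] "with" : PP/(N\NP)
            [5,6] "park" : (N\NP)/NP
        [6,7] "here" : NP/PP
  [7,8] "no" : S\(PP\NP)

[0,1] (PP\NP)/(NP/PP)  lex  "every"
[1,2] NP/PP  lex  "under"
[2,3] ((PP/PP)/NP)/N  lex  "slowly"
[3,4] N  lex  "river"
[2,4] (PP/PP)/NP  >  k=3
[4,5] PP/(N\NP)  lex  "with"
[5,6] (N\NP)/NP  lex  "park"
[4,6] PP/NP  >B  k=5
[2,6] PP/NP  >S  k=4
[6,7] NP/PP  lex  "here"
[2,7] PP/PP  >B  k=6
[1,7] NP/PP  >B  k=2
[0,7] PP\NP  >  k=1
[7,8] S\(PP\NP)  lex  "no"
[0,8] S  <  k=7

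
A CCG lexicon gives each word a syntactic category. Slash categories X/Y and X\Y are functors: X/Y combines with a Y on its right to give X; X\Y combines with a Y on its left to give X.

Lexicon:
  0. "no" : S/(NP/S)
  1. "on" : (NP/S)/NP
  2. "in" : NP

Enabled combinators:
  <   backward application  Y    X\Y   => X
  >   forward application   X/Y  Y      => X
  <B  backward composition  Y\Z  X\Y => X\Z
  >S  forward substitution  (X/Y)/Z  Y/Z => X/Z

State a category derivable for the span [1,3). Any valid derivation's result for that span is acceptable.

NP/S

[0,3] S   >
  [0,1] "no" : S/(NP/S)
  [1,3] NP/S   >
    [1,2] "on" : (NP/S)/NP
    [2,3] "in" : NP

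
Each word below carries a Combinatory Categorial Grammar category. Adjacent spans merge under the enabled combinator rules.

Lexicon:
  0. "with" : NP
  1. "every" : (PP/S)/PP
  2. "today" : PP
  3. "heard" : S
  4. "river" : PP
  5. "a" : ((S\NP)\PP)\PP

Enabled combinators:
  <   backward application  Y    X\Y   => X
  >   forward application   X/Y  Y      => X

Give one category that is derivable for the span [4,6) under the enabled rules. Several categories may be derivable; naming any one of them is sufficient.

(S\NP)\PP

[0,6] S   <
  [0,1] "with" : NP
  [1,6] S\NP   <
    [1,4] PP   >
      [1,3] PP/S   >
        [1,2] "every" : (PP/S)/PP
        [2,3] "today" : PP
      [3,4] "heard" : S
    [4,6] (S\NP)\PP   <
      [4,5] "river" : PP
      [5,6] "a" : ((S\NP)\PP)\PP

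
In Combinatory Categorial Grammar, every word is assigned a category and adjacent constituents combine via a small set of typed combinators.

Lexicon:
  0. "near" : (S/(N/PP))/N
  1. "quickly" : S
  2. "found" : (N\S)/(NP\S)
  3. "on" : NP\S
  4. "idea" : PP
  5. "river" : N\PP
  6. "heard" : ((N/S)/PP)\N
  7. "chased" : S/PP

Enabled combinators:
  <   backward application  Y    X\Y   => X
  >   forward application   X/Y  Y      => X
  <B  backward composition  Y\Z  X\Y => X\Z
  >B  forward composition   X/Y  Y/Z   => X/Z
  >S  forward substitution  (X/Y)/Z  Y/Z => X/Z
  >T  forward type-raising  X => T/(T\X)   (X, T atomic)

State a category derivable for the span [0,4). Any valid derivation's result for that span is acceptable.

S/(N/PP)

[0,8] S   >
  [0,4] S/(N/PP)   >
    [0,1] "near" : (S/(N/PP))/N
    [1,4] N   <
      [1,2] "quickly" : S
      [2,4] N\S   >
        [2,3] "found" : (N\S)/(NP\S)
        [3,4] "on" : NP\S
  [4,8] N/PP   >S
    [4,7] (N/S)/PP   <
      [4,6] N   <
        [4,5] "idea" : PP
        [5,6] "river" : N\PP
      [6,7] "heard" : ((N/S)/PP)\N
    [7,8] "chased" : S/PP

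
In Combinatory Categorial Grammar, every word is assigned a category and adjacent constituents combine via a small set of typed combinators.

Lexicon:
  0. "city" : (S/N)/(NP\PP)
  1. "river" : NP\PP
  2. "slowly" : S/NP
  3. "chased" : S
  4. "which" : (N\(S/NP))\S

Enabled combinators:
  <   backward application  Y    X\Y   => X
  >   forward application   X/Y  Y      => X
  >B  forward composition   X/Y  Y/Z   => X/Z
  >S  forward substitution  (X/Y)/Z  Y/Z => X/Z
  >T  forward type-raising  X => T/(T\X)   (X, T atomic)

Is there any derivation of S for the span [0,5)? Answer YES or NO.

YES

[0,5] S   >
  [0,2] S/N   >
    [0,1] "city" : (S/N)/(NP\PP)
    [1,2] "river" : NP\PP
  [2,5] N   <
    [2,3] "slowly" : S/NP
    [3,5] N\(S/NP)   <
      [3,4] "chased" : S
      [4,5] "which" : (N\(S/NP))\S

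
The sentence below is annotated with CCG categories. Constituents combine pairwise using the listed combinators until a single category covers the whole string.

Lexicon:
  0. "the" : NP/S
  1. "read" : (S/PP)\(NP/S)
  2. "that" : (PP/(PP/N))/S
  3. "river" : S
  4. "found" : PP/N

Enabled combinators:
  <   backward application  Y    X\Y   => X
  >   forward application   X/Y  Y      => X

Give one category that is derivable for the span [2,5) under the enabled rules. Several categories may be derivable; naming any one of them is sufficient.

[0,5] S   >
  [0,2] S/PP   <
    [0,1] "the" : NP/S
    [1,2] "read" : (S/PP)\(NP/S)
  [2,5] PP   >
    [2,4] PP/(PP/N)   >
      [2,3] "that" : (PP/(PP/N))/S
      [3,4] "river" : S
    [4,5] "found" : PP/N

PP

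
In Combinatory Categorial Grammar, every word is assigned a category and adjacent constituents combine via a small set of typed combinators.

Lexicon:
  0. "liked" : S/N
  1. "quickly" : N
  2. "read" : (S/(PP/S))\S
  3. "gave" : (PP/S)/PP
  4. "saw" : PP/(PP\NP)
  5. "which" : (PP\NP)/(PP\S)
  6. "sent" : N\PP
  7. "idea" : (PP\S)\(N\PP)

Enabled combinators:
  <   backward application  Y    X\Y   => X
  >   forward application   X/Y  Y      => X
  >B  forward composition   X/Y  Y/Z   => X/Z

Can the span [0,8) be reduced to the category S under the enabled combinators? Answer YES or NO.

YES

[0,8] S   >
  [0,3] S/(PP/S)   <
    [0,2] S   >
      [0,1] "liked" : S/N
      [1,2] "quickly" : N
    [2,3] "read" : (S/(PP/S))\S
  [3,8] PP/S   >
    [3,4] "gave" : (PP/S)/PP
    [4,8] PP   >
      [4,5] "saw" : PP/(PP\NP)
      [5,8] PP\NP   >
        [5,6] "which" : (PP\NP)/(PP\S)
        [6,8] PP\S   <
          [6,7] "sent" : N\PP
          [7,8] "idea" : (PP\S)\(N\PP)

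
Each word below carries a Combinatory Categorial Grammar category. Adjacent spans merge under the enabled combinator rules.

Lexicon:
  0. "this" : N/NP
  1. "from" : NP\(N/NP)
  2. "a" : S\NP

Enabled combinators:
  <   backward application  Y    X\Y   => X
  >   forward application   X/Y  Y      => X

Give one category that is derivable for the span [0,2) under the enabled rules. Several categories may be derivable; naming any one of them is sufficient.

NP

[0,3] S   <
  [0,2] NP   <
    [0,1] "this" : N/NP
    [1,2] "from" : NP\(N/NP)
  [2,3] "a" : S\NP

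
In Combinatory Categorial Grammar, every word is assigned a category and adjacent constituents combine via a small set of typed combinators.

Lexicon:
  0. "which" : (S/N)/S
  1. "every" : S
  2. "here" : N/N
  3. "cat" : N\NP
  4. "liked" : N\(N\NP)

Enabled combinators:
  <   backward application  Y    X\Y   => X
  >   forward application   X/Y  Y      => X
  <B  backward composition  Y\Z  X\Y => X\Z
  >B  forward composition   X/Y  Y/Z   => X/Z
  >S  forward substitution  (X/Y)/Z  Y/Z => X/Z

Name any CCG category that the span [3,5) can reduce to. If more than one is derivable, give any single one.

N

[0,5] S   >
  [0,3] S/N   >B
    [0,2] S/N   >
      [0,1] "which" : (S/N)/S
      [1,2] "every" : S
    [2,3] "here" : N/N
  [3,5] N   <
    [3,4] "cat" : N\NP
    [4,5] "liked" : N\(N\NP)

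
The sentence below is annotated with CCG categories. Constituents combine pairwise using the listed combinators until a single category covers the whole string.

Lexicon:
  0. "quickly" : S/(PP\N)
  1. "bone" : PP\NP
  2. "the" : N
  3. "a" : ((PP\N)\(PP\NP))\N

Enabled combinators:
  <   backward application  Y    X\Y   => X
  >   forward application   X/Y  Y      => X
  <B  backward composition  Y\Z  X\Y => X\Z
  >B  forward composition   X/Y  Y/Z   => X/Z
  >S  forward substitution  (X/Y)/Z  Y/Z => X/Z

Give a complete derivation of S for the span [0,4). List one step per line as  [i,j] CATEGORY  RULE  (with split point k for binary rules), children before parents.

[0,4] S   >
  [0,1] "quickly" : S/(PP\N)
  [1,4] PP\N   <
    [1,2] "bone" : PP\NP
    [2,4] (PP\N)\(PP\NP)   <
      [2,3] "the" : N
      [3,4] "a" : ((PP\N)\(PP\NP))\N

[0,1] S/(PP\N)  lex  "quickly"
[1,2] PP\NP  lex  "bone"
[2,3] N  lex  "the"
[3,4] ((PP\N)\(PP\NP))\N  lex  "a"
[2,4] (PP\N)\(PP\NP)  <  k=3
[1,4] PP\N  <  k=2
[0,4] S  >  k=1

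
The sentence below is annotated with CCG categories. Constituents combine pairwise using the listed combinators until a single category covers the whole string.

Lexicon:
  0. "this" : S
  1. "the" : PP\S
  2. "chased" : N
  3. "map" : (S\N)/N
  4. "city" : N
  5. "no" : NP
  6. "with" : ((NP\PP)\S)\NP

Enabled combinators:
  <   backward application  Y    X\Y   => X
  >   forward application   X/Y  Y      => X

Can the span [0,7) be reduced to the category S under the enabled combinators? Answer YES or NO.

NO

S PP\S N (S\N)/N N NP ((NP\PP)\S)\NP
CKY chart[0,7] = {NP}; S ∉ chart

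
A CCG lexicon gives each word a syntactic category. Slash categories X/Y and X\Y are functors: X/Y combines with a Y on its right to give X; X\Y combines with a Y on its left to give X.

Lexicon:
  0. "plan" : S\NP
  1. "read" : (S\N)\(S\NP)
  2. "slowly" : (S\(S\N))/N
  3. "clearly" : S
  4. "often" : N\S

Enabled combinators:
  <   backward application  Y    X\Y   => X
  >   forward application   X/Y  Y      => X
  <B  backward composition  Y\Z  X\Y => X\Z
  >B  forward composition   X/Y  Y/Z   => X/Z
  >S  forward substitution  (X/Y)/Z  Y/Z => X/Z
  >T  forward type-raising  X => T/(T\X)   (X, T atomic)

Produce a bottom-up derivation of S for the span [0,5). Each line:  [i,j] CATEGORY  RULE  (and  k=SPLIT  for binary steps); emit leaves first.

[0,1] S\NP  lex  "plan"
[1,2] (S\N)\(S\NP)  lex  "read"
[0,2] S\N  <  k=1
[2,3] (S\(S\N))/N  lex  "slowly"
[3,4] S  lex  "clearly"
[3,4] N/(N\S)  >T
[4,5] N\S  lex  "often"
[3,5] N  >  k=4
[2,5] S\(S\N)  >  k=3
[0,5] S  <  k=2

[0,5] S   <
  [0,2] S\N   <
    [0,1] "plan" : S\NP
    [1,2] "read" : (S\N)\(S\NP)
  [2,5] S\(S\N)   >
    [2,3] "slowly" : (S\(S\N))/N
    [3,5] N   >
      [3,4] N/(N\S)   >T
        [3,4] "clearly" : S
      [4,5] "often" : N\S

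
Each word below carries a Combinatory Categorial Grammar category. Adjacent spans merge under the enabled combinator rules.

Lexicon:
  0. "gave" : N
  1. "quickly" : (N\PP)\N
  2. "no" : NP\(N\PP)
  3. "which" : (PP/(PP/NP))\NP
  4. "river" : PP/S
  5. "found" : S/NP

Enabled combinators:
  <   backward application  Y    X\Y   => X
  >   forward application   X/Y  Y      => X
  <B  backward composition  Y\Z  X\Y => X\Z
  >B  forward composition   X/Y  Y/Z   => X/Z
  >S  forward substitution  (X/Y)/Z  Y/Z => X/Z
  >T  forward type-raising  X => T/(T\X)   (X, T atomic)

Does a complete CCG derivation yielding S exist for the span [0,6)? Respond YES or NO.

NO

N (N\PP)\N NP\(N\PP) (PP/(PP/NP))\NP PP/S S/NP
CKY chart[0,6] = {N/(N\PP), NP/(NP\PP), PP, PP/(PP\PP), S/(S\PP)}; S ∉ chart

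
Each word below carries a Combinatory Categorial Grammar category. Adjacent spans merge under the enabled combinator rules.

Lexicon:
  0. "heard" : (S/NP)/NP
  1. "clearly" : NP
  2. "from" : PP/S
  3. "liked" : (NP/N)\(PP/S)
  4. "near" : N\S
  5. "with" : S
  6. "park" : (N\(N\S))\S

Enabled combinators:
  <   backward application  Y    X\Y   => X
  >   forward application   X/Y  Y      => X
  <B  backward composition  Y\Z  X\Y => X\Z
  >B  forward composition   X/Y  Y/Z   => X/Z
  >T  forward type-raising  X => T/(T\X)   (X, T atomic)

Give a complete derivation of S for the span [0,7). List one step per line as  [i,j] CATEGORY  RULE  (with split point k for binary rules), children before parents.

[0,1] (S/NP)/NP  lex  "heard"
[1,2] NP  lex  "clearly"
[0,2] S/NP  >  k=1
[2,3] PP/S  lex  "from"
[3,4] (NP/N)\(PP/S)  lex  "liked"
[2,4] NP/N  <  k=3
[0,4] S/N  >B  k=2
[4,5] N\S  lex  "near"
[5,6] S  lex  "with"
[6,7] (N\(N\S))\S  lex  "park"
[5,7] N\(N\S)  <  k=6
[4,7] N  <  k=5
[0,7] S  >  k=4

[0,7] S   >
  [0,4] S/N   >B
    [0,2] S/NP   >
      [0,1] "heard" : (S/NP)/NP
      [1,2] "clearly" : NP
    [2,4] NP/N   <
      [2,3] "from" : PP/S
      [3,4] "liked" : (NP/N)\(PP/S)
  [4,7] N   <
    [4,5] "near" : N\S
    [5,7] N\(N\S)   <
      [5,6] "with" : S
      [6,7] "park" : (N\(N\S))\S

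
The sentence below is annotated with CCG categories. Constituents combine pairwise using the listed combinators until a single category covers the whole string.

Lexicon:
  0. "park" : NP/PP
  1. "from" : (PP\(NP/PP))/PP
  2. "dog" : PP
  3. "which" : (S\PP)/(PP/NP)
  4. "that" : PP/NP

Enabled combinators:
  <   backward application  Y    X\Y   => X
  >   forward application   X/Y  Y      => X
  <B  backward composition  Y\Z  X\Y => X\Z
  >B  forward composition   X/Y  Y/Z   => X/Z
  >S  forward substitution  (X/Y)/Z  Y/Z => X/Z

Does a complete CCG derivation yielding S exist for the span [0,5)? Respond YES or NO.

YES

[0,5] S   <
  [0,3] PP   <
    [0,1] "park" : NP/PP
    [1,3] PP\(NP/PP)   >
      [1,2] "from" : (PP\(NP/PP))/PP
      [2,3] "dog" : PP
  [3,5] S\PP   >
    [3,4] "which" : (S\PP)/(PP/NP)
    [4,5] "that" : PP/NP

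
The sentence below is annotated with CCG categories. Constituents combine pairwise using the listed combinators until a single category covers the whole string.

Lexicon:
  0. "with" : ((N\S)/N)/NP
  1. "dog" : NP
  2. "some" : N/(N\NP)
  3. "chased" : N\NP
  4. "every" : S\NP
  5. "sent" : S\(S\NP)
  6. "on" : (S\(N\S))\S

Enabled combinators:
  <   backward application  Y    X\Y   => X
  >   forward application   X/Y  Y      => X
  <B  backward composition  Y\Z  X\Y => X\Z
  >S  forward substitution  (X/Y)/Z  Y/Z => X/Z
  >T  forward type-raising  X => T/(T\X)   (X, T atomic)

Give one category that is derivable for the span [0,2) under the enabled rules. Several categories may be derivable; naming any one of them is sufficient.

[0,7] S   <
  [0,4] N\S   >
    [0,2] (N\S)/N   >
      [0,1] "with" : ((N\S)/N)/NP
      [1,2] "dog" : NP
    [2,4] N   >
      [2,3] "some" : N/(N\NP)
      [3,4] "chased" : N\NP
  [4,7] S\(N\S)   <
    [4,6] S   <
      [4,5] "every" : S\NP
      [5,6] "sent" : S\(S\NP)
    [6,7] "on" : (S\(N\S))\S

(N\S)/N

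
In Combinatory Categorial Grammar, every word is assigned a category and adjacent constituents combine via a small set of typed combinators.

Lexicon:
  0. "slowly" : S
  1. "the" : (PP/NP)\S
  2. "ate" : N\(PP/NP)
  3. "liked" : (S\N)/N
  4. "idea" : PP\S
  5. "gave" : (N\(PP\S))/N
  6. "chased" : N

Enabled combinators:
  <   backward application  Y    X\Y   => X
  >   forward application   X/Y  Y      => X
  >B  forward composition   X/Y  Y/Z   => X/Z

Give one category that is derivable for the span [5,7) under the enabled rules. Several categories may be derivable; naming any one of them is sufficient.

N\(PP\S)

[0,7] S   <
  [0,3] N   <
    [0,2] PP/NP   <
      [0,1] "slowly" : S
      [1,2] "the" : (PP/NP)\S
    [2,3] "ate" : N\(PP/NP)
  [3,7] S\N   >
    [3,4] "liked" : (S\N)/N
    [4,7] N   <
      [4,5] "idea" : PP\S
      [5,7] N\(PP\S)   >
        [5,6] "gave" : (N\(PP\S))/N
        [6,7] "chased" : N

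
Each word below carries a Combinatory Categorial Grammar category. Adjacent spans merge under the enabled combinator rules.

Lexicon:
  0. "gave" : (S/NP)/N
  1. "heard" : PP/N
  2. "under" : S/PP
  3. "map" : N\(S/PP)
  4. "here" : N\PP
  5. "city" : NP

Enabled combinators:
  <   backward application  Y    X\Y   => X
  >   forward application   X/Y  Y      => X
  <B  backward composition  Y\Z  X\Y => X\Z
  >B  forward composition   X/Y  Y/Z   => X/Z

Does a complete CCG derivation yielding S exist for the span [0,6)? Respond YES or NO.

[0,6] S   >
  [0,5] S/NP   >
    [0,1] "gave" : (S/NP)/N
    [1,5] N   <
      [1,4] PP   >
        [1,2] "heard" : PP/N
        [2,4] N   <
          [2,3] "under" : S/PP
          [3,4] "map" : N\(S/PP)
      [4,5] "here" : N\PP
  [5,6] "city" : NP

YES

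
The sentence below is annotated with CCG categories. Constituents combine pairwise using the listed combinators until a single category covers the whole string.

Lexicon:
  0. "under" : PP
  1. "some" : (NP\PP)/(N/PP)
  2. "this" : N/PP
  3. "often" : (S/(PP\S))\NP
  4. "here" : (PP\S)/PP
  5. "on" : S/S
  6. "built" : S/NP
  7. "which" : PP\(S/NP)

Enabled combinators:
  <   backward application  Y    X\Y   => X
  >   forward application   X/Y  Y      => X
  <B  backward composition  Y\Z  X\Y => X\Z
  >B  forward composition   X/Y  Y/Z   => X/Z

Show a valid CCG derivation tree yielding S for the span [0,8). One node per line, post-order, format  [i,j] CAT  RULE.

[0,1] PP  lex  "under"
[1,2] (NP\PP)/(N/PP)  lex  "some"
[2,3] N/PP  lex  "this"
[1,3] NP\PP  >  k=2
[0,3] NP  <  k=1
[3,4] (S/(PP\S))\NP  lex  "often"
[0,4] S/(PP\S)  <  k=3
[4,5] (PP\S)/PP  lex  "here"
[0,5] S/PP  >B  k=4
[5,6] S/S  lex  "on"
[6,7] S/NP  lex  "built"
[5,7] S/NP  >B  k=6
[7,8] PP\(S/NP)  lex  "which"
[5,8] PP  <  k=7
[0,8] S  >  k=5

[0,8] S   >
  [0,5] S/PP   >B
    [0,4] S/(PP\S)   <
      [0,3] NP   <
        [0,1] "under" : PP
        [1,3] NP\PP   >
          [1,2] "some" : (NP\PP)/(N/PP)
          [2,3] "this" : N/PP
      [3,4] "often" : (S/(PP\S))\NP
    [4,5] "here" : (PP\S)/PP
  [5,8] PP   <
    [5,7] S/NP   >B
      [5,6] "on" : S/S
      [6,7] "built" : S/NP
    [7,8] "which" : PP\(S/NP)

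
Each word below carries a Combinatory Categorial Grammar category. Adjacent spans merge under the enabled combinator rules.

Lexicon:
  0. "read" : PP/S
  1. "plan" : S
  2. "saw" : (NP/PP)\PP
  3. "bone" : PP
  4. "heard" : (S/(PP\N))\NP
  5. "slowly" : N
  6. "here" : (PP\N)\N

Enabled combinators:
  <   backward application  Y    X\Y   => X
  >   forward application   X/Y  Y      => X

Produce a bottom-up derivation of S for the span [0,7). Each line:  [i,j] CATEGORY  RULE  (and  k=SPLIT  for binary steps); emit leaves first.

[0,7] S   >
  [0,5] S/(PP\N)   <
    [0,4] NP   >
      [0,3] NP/PP   <
        [0,2] PP   >
          [0,1] "read" : PP/S
          [1,2] "plan" : S
        [2,3] "saw" : (NP/PP)\PP
      [3,4] "bone" : PP
    [4,5] "heard" : (S/(PP\N))\NP
  [5,7] PP\N   <
    [5,6] "slowly" : N
    [6,7] "here" : (PP\N)\N

[0,1] PP/S  lex  "read"
[1,2] S  lex  "plan"
[0,2] PP  >  k=1
[2,3] (NP/PP)\PP  lex  "saw"
[0,3] NP/PP  <  k=2
[3,4] PP  lex  "bone"
[0,4] NP  >  k=3
[4,5] (S/(PP\N))\NP  lex  "heard"
[0,5] S/(PP\N)  <  k=4
[5,6] N  lex  "slowly"
[6,7] (PP\N)\N  lex  "here"
[5,7] PP\N  <  k=6
[0,7] S  >  k=5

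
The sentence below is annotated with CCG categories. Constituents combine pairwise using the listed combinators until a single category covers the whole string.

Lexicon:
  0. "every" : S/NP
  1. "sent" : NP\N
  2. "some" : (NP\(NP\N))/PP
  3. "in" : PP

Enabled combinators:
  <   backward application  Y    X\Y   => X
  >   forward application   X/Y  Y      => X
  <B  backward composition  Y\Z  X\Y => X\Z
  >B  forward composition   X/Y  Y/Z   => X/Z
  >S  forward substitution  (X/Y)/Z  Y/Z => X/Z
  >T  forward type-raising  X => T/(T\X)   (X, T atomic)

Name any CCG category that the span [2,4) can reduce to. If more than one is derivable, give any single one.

NP\(NP\N)

[0,4] S   >
  [0,1] "every" : S/NP
  [1,4] NP   <
    [1,2] "sent" : NP\N
    [2,4] NP\(NP\N)   >
      [2,3] "some" : (NP\(NP\N))/PP
      [3,4] "in" : PP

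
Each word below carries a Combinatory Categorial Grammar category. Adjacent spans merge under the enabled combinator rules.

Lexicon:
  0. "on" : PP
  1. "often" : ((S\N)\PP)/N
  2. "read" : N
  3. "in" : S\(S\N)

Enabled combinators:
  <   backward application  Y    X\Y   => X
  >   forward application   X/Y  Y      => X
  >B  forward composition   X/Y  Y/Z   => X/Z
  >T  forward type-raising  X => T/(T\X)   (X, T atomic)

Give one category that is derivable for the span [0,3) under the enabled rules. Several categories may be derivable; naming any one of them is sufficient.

[0,4] S   <
  [0,3] S\N   <
    [0,1] "on" : PP
    [1,3] (S\N)\PP   >
      [1,2] "often" : ((S\N)\PP)/N
      [2,3] "read" : N
  [3,4] "in" : S\(S\N)

S\N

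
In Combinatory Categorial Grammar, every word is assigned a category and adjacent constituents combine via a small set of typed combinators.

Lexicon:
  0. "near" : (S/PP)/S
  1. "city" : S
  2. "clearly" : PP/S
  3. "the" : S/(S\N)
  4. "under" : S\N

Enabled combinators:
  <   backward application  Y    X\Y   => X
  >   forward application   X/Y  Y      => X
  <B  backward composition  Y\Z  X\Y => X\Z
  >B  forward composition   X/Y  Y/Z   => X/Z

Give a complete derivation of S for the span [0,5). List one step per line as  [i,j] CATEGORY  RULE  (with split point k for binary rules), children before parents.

[0,5] S   >
  [0,2] S/PP   >
    [0,1] "near" : (S/PP)/S
    [1,2] "city" : S
  [2,5] PP   >
    [2,3] "clearly" : PP/S
    [3,5] S   >
      [3,4] "the" : S/(S\N)
      [4,5] "under" : S\N

[0,1] (S/PP)/S  lex  "near"
[1,2] S  lex  "city"
[0,2] S/PP  >  k=1
[2,3] PP/S  lex  "clearly"
[3,4] S/(S\N)  lex  "the"
[4,5] S\N  lex  "under"
[3,5] S  >  k=4
[2,5] PP  >  k=3
[0,5] S  >  k=2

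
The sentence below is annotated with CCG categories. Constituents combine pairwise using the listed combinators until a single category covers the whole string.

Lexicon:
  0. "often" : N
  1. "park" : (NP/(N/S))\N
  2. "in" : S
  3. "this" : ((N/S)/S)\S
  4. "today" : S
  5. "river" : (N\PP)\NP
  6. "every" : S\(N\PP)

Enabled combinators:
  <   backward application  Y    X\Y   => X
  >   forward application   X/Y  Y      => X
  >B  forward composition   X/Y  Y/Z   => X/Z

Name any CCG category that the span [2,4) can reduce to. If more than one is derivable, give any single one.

[0,7] S   <
  [0,6] N\PP   <
    [0,5] NP   >
      [0,4] NP/S   >B
        [0,2] NP/(N/S)   <
          [0,1] "often" : N
          [1,2] "park" : (NP/(N/S))\N
        [2,4] (N/S)/S   <
          [2,3] "in" : S
          [3,4] "this" : ((N/S)/S)\S
      [4,5] "today" : S
    [5,6] "river" : (N\PP)\NP
  [6,7] "every" : S\(N\PP)

(N/S)/S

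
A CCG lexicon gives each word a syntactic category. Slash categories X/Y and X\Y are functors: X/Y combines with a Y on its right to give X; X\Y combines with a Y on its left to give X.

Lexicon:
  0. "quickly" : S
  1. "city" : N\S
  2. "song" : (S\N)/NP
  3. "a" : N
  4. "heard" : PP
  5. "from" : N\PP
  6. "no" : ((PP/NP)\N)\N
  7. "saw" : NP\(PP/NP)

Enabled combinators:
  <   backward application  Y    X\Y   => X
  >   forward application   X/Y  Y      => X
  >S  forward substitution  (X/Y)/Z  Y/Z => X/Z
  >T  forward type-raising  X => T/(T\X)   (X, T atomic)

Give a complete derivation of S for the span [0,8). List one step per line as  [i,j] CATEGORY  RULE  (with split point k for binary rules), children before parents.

[0,8] S   <
  [0,2] N   >
    [0,1] N/(N\S)   >T
      [0,1] "quickly" : S
    [1,2] "city" : N\S
  [2,8] S\N   >
    [2,3] "song" : (S\N)/NP
    [3,8] NP   <
      [3,7] PP/NP   <
        [3,4] "a" : N
        [4,7] (PP/NP)\N   <
          [4,6] N   <
            [4,5] "heard" : PP
            [5,6] "from" : N\PP
          [6,7] "no" : ((PP/NP)\N)\N
      [7,8] "saw" : NP\(PP/NP)

[0,1] S  lex  "quickly"
[0,1] N/(N\S)  >T
[1,2] N\S  lex  "city"
[0,2] N  >  k=1
[2,3] (S\N)/NP  lex  "song"
[3,4] N  lex  "a"
[4,5] PP  lex  "heard"
[5,6] N\PP  lex  "from"
[4,6] N  <  k=5
[6,7] ((PP/NP)\N)\N  lex  "no"
[4,7] (PP/NP)\N  <  k=6
[3,7] PP/NP  <  k=4
[7,8] NP\(PP/NP)  lex  "saw"
[3,8] NP  <  k=7
[2,8] S\N  >  k=3
[0,8] S  <  k=2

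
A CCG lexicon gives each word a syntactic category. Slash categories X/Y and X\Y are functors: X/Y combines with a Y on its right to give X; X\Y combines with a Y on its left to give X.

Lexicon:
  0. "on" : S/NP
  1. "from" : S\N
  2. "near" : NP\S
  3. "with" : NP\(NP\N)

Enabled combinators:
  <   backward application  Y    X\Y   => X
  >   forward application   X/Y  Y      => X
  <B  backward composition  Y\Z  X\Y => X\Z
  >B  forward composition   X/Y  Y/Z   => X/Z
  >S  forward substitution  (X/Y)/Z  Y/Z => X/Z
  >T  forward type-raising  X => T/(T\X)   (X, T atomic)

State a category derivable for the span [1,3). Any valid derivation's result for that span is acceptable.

[0,4] S   >
  [0,1] "on" : S/NP
  [1,4] NP   <
    [1,3] NP\N   <B
      [1,2] "from" : S\N
      [2,3] "near" : NP\S
    [3,4] "with" : NP\(NP\N)

NP\N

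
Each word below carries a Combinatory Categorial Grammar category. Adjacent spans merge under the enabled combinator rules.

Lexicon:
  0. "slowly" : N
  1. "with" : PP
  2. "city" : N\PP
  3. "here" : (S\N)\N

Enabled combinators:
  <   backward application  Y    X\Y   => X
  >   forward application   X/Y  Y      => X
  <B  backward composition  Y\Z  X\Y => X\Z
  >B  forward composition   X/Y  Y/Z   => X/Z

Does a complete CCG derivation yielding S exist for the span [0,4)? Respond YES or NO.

[0,4] S   <
  [0,1] "slowly" : N
  [1,4] S\N   <
    [1,3] N   <
      [1,2] "with" : PP
      [2,3] "city" : N\PP
    [3,4] "here" : (S\N)\N

YES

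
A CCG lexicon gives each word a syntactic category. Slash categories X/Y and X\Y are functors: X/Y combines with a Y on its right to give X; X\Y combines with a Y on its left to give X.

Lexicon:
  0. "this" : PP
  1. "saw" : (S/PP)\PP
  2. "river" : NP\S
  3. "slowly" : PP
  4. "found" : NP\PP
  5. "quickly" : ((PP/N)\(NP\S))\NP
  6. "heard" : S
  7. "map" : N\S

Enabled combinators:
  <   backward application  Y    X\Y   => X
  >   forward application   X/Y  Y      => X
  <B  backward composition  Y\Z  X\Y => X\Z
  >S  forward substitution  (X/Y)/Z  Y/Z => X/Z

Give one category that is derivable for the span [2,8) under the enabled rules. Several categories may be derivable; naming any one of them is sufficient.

PP

[0,8] S   >
  [0,2] S/PP   <
    [0,1] "this" : PP
    [1,2] "saw" : (S/PP)\PP
  [2,8] PP   >
    [2,6] PP/N   <
      [2,3] "river" : NP\S
      [3,6] (PP/N)\(NP\S)   <
        [3,5] NP   <
          [3,4] "slowly" : PP
          [4,5] "found" : NP\PP
        [5,6] "quickly" : ((PP/N)\(NP\S))\NP
    [6,8] N   <
      [6,7] "heard" : S
      [7,8] "map" : N\S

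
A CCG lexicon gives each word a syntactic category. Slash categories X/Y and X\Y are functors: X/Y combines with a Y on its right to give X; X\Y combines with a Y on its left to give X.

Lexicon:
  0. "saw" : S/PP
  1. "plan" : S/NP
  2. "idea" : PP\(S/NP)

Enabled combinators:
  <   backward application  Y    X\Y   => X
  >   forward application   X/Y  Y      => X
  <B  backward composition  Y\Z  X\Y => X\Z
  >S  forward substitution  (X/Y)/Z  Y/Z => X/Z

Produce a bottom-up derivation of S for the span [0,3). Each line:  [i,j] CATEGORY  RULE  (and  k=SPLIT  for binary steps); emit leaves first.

[0,1] S/PP  lex  "saw"
[1,2] S/NP  lex  "plan"
[2,3] PP\(S/NP)  lex  "idea"
[1,3] PP  <  k=2
[0,3] S  >  k=1

[0,3] S   >
  [0,1] "saw" : S/PP
  [1,3] PP   <
    [1,2] "plan" : S/NP
    [2,3] "idea" : PP\(S/NP)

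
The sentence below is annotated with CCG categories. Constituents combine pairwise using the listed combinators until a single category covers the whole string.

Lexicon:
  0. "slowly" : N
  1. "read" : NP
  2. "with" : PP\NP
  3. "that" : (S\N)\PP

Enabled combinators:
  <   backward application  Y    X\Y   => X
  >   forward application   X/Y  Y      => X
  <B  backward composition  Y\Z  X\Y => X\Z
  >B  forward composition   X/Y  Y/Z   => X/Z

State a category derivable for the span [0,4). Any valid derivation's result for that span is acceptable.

S

[0,4] S   <
  [0,1] "slowly" : N
  [1,4] S\N   <
    [1,3] PP   <
      [1,2] "read" : NP
      [2,3] "with" : PP\NP
    [3,4] "that" : (S\N)\PP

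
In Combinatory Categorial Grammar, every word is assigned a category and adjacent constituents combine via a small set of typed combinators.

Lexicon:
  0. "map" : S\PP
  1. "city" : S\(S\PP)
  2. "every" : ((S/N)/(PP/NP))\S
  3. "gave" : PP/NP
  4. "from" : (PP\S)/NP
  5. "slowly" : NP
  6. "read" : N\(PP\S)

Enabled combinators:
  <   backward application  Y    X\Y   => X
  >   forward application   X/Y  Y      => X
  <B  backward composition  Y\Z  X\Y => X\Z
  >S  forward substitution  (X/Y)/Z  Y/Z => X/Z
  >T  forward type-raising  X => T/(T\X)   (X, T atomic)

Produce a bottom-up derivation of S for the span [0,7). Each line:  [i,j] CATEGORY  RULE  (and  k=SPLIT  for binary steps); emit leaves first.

[0,7] S   >
  [0,4] S/N   >
    [0,3] (S/N)/(PP/NP)   <
      [0,2] S   <
        [0,1] "map" : S\PP
        [1,2] "city" : S\(S\PP)
      [2,3] "every" : ((S/N)/(PP/NP))\S
    [3,4] "gave" : PP/NP
  [4,7] N   <
    [4,6] PP\S   >
      [4,5] "from" : (PP\S)/NP
      [5,6] "slowly" : NP
    [6,7] "read" : N\(PP\S)

[0,1] S\PP  lex  "map"
[1,2] S\(S\PP)  lex  "city"
[0,2] S  <  k=1
[2,3] ((S/N)/(PP/NP))\S  lex  "every"
[0,3] (S/N)/(PP/NP)  <  k=2
[3,4] PP/NP  lex  "gave"
[0,4] S/N  >  k=3
[4,5] (PP\S)/NP  lex  "from"
[5,6] NP  lex  "slowly"
[4,6] PP\S  >  k=5
[6,7] N\(PP\S)  lex  "read"
[4,7] N  <  k=6
[0,7] S  >  k=4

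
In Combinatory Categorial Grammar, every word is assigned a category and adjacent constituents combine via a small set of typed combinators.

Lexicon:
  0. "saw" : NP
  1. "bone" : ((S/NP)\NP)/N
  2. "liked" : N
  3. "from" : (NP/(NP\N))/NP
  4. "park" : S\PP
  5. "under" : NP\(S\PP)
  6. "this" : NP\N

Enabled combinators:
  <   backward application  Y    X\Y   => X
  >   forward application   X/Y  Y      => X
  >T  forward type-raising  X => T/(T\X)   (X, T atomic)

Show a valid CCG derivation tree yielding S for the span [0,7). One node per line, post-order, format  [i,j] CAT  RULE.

[0,1] NP  lex  "saw"
[1,2] ((S/NP)\NP)/N  lex  "bone"
[2,3] N  lex  "liked"
[1,3] (S/NP)\NP  >  k=2
[0,3] S/NP  <  k=1
[3,4] (NP/(NP\N))/NP  lex  "from"
[4,5] S\PP  lex  "park"
[5,6] NP\(S\PP)  lex  "under"
[4,6] NP  <  k=5
[3,6] NP/(NP\N)  >  k=4
[6,7] NP\N  lex  "this"
[3,7] NP  >  k=6
[0,7] S  >  k=3

[0,7] S   >
  [0,3] S/NP   <
    [0,1] "saw" : NP
    [1,3] (S/NP)\NP   >
      [1,2] "bone" : ((S/NP)\NP)/N
      [2,3] "liked" : N
  [3,7] NP   >
    [3,6] NP/(NP\N)   >
      [3,4] "from" : (NP/(NP\N))/NP
      [4,6] NP   <
        [4,5] "park" : S\PP
        [5,6] "under" : NP\(S\PP)
    [6,7] "this" : NP\N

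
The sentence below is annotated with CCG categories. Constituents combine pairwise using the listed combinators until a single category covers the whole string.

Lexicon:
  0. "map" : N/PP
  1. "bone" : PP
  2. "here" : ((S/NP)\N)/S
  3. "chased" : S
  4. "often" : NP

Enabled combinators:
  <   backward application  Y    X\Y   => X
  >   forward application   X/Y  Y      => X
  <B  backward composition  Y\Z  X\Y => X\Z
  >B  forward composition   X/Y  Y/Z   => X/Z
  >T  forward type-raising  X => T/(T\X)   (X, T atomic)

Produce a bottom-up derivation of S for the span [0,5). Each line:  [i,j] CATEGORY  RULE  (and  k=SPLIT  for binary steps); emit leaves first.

[0,5] S   >
  [0,4] S/NP   <
    [0,2] N   >
      [0,1] "map" : N/PP
      [1,2] "bone" : PP
    [2,4] (S/NP)\N   >
      [2,3] "here" : ((S/NP)\N)/S
      [3,4] "chased" : S
  [4,5] "often" : NP

[0,1] N/PP  lex  "map"
[1,2] PP  lex  "bone"
[0,2] N  >  k=1
[2,3] ((S/NP)\N)/S  lex  "here"
[3,4] S  lex  "chased"
[2,4] (S/NP)\N  >  k=3
[0,4] S/NP  <  k=2
[4,5] NP  lex  "often"
[0,5] S  >  k=4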